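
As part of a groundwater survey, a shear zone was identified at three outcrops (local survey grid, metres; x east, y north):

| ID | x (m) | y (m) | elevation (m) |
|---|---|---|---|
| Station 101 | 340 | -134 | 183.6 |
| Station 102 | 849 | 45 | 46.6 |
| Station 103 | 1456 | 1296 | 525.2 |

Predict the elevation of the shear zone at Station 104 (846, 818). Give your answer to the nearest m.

Let the plane be z = a·x + b·y + c.
Station 102−Station 101: 509a + 179b = −137;  Station 103−Station 101: 1116a + 1430b = 341.6.
Solving gives a = −0.48675, b = 0.61875.
Then c = 183.6 − a·340 − b·-134 = 432.01.
At (846, 818): z = −411.8 + 506.1 + 432.01 = 526.4 m.

526 m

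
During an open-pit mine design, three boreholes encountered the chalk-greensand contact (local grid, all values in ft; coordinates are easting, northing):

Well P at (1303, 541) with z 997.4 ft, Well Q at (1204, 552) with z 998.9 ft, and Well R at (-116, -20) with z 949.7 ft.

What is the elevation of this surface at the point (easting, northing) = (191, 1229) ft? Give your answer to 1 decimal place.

1068.6 ft

Two edge vectors: Well P→Well Q = (-99, 11, 1.5), Well P→Well R = (-1419, -561, -47.7).
Normal n = (Well P→Well Q) × (Well P→Well R) = (316.8, -6850.8, 71148).
So ∂z/∂easting = −n_x/n_z = −0.004453 and ∂z/∂northing = −n_y/n_z = 0.096289.
Intercept c from Well P: 997.4 + 5.80 − 52.09 = 951.11.
At (191, 1229): z = −0.9 + 118.3 + 951.11 = 1068.6 ft.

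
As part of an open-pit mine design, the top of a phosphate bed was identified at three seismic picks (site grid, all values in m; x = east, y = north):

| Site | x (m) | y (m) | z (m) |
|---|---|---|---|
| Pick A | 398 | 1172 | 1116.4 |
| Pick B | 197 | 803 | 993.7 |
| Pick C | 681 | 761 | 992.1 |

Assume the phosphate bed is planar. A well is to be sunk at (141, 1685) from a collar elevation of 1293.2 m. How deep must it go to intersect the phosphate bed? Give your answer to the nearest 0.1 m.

19.3 m

Two edge vectors: Pick A→Pick B = (-201, -369, -122.7), Pick A→Pick C = (283, -411, -124.3).
Normal n = (Pick A→Pick B) × (Pick A→Pick C) = (-4563, -59708.4, 187038).
So ∂z/∂x = −n_x/n_z = 0.024396 and ∂z/∂y = −n_y/n_z = 0.319231.
Intercept c from Pick A: 1116.4 − 9.71 − 374.14 = 732.55.
At (141, 1685): z_contact = 3.44 + 537.90 + 732.55 = 1273.90 m.
Depth below ground = 1293.2 − 1273.90 = 19.3 m.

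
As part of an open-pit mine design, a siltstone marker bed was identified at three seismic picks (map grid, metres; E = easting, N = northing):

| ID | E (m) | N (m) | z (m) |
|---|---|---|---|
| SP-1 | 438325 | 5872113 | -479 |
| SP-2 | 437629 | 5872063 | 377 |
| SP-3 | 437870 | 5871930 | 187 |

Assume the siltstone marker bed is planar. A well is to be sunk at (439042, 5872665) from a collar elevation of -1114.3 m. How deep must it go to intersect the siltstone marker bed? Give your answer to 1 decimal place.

Two edge vectors: SP-1→SP-2 = (-696, -50, 856), SP-1→SP-3 = (-455, -183, 666).
Normal n = (SP-1→SP-2) × (SP-1→SP-3) = (123348, 74056, 104618).
So ∂z/∂E = −n_x/n_z = −1.179032289 and ∂z/∂N = −n_y/n_z = −0.707870539.
Intercept c from SP-1: -479 + 516799.33 + 4156695.79 = 4673016.12.
At (439042, 5872665): z_contact = −517644.69 − 4157086.54 + 4673016.12 = -1715.11 m.
Depth below ground = -1114.3 − (-1715.11) = 600.8 m.

600.8 m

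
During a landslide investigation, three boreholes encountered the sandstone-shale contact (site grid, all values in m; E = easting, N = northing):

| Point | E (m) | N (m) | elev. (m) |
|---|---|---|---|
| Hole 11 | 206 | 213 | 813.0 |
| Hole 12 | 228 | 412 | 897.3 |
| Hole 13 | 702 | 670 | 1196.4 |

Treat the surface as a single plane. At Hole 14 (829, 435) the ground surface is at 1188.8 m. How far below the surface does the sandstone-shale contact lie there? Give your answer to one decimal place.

Let the plane be z = a·E + b·N + c.
Hole 12−Hole 11: 22a + 199b = 84.3;  Hole 13−Hole 11: 496a + 457b = 383.4.
Solving gives a = 0.42607, b = 0.37651.
Then c = 813 − a·206 − b·213 = 645.03.
At (829, 435): z_contact = 353.22 + 163.78 + 645.03 = 1162.03 m.
Depth below ground = 1188.8 − 1162.03 = 26.8 m.

26.8 m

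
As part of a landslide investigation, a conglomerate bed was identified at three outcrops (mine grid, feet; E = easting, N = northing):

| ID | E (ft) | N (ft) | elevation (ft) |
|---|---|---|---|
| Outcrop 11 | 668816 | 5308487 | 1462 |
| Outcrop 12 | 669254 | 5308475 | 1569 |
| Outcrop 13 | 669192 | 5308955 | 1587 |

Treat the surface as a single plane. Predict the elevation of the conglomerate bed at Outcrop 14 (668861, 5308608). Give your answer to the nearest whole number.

1481 ft

Let the plane be z = a·E + b·N + c.
Outcrop 12−Outcrop 11: 438a − 12b = 107;  Outcrop 13−Outcrop 11: 376a + 468b = 125.
Solving gives a = 0.24619086, b = 0.06929965.
Then c = 1462 − a·668816 − b·5308487 = −531070.69.
At (668861, 5308608): z = 164667.5 + 367884.7 − 531070.69 = 1481.5 ft.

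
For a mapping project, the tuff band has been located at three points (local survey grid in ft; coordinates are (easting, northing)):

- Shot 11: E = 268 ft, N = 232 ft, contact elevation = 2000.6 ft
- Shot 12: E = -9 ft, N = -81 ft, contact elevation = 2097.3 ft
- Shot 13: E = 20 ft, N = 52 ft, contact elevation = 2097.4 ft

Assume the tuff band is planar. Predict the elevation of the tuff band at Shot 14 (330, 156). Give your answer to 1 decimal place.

1964.1 ft

Two edge vectors: Shot 11→Shot 12 = (-277, -313, 96.7), Shot 11→Shot 13 = (-248, -180, 96.8).
Normal n = (Shot 11→Shot 12) × (Shot 11→Shot 13) = (-12892.4, 2832, -27764).
So ∂z/∂E = −n_x/n_z = −0.46436 and ∂z/∂N = −n_y/n_z = 0.10200.
Intercept c from Shot 11: 2000.6 + 124.45 − 23.66 = 2101.38.
At (330, 156): z = −153.2 + 15.9 + 2101.38 = 1964.1 ft.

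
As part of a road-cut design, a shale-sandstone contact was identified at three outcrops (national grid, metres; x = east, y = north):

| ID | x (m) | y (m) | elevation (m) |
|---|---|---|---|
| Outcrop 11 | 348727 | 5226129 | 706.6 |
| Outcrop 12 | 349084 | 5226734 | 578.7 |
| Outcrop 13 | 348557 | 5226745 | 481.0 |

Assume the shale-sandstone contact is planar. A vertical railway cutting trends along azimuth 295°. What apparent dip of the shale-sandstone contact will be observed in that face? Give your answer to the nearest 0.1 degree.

16.5°

Two edge vectors: Outcrop 11→Outcrop 12 = (357, 605, -127.9), Outcrop 11→Outcrop 13 = (-170, 616, -225.6).
Normal n = (Outcrop 11→Outcrop 12) × (Outcrop 11→Outcrop 13) = (-57701.6, 102282.2, 322762).
So ∂z/∂x = −n_x/n_z = 0.17877 and ∂z/∂y = −n_y/n_z = −0.31690.
Unit vector along 295° is (sin 295°, cos 295°) = (-0.9063, 0.4226).
Slope in that direction = a·(-0.9063) + b·(0.4226) = −0.29595.
Apparent dip = arctan|0.29595| = 16.5° (true dip is 20.0°, so apparent ≤ true as expected).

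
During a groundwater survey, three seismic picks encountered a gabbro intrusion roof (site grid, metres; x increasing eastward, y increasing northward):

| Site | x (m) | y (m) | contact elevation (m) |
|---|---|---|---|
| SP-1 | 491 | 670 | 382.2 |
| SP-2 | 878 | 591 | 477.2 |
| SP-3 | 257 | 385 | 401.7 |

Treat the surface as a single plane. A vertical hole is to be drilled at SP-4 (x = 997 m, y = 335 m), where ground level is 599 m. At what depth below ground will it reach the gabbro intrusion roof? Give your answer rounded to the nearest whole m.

Let the plane be z = a·x + b·y + c.
SP-2−SP-1: 387a − 79b = 95;  SP-3−SP-1: −234a − 285b = 19.5.
Solving gives a = 0.19828, b = −0.23122.
Then c = 382.2 − a·491 − b·670 = 439.76.
At (997, 335): z_contact = 197.7 − 77.5 + 439.76 = 560.0 m.
Depth below ground = 599 − 560.0 = 39 m.

39 m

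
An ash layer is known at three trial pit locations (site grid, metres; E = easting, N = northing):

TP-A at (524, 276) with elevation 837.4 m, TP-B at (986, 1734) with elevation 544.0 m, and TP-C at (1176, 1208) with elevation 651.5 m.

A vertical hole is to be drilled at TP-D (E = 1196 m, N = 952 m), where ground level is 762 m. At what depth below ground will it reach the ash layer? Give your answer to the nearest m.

59 m

Let the plane be z = a·E + b·N + c.
TP-B−TP-A: 462a + 1458b = −293.4;  TP-C−TP-A: 652a + 932b = −185.9.
Solving gives a = 0.00463, b = −0.20270.
Then c = 837.4 − a·524 − b·276 = 890.92.
At (1196, 952): z_contact = 5.5 − 193.0 + 890.92 = 703.5 m.
Depth below ground = 762 − 703.5 = 59 m.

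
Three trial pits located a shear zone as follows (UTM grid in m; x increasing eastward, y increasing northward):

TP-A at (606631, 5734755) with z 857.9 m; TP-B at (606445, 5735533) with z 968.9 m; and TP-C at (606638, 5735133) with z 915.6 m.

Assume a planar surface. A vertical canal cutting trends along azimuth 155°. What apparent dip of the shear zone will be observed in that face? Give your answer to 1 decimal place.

Let the plane be z = a·x + b·y + c.
TP-B−TP-A: −186a + 778b = 111;  TP-C−TP-A: 7a + 378b = 57.7.
Solving gives a = 0.03871, b = 0.15193.
Unit vector along 155° is (sin 155°, cos 155°) = (0.4226, -0.9063).
Slope in that direction = a·(0.4226) + b·(-0.9063) = −0.12133.
Apparent dip = arctan|0.12133| = 6.9° (true dip is 8.9°, so apparent ≤ true as expected).

6.9°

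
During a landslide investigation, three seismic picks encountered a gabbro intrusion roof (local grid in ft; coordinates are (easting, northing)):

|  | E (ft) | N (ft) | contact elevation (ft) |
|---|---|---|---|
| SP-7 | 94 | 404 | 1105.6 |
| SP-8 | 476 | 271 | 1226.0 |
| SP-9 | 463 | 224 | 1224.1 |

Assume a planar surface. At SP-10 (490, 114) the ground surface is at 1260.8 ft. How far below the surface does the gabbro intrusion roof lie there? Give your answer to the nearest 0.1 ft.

Let the plane be z = a·E + b·N + c.
SP-8−SP-7: 382a − 133b = 120.4;  SP-9−SP-7: 369a − 180b = 118.5.
Solving gives a = 0.30034, b = −0.04265.
Then c = 1105.6 − a·94 − b·404 = 1094.60.
At (490, 114): z_contact = 147.16 − 4.86 + 1094.60 = 1236.90 ft.
Depth below ground = 1260.8 − 1236.90 = 23.9 ft.

23.9 ft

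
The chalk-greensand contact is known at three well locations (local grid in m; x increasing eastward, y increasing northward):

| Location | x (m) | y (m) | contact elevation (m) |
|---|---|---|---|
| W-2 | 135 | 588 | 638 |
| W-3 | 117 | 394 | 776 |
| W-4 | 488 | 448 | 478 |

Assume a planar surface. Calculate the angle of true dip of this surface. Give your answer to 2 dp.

43.80°

Two edge vectors: W-2→W-3 = (-18, -194, 138), W-2→W-4 = (353, -140, -160).
Normal n = (W-2→W-3) × (W-2→W-4) = (50360, 45834, 71002).
So ∂z/∂x = −n_x/n_z = −0.70928 and ∂z/∂y = −n_y/n_z = −0.64553.
Gradient magnitude |∇z| = √(a² + b²) = √(0.50307 + 0.41671) = 0.95905.
True dip = arctan(0.95905) = 43.80°, dipping toward NE (azimuth ≈ 048°).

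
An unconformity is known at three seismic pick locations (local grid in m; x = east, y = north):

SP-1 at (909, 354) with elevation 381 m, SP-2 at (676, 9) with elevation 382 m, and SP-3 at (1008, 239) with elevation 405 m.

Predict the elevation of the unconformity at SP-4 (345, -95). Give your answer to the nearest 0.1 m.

347.4 m

Let the plane be z = a·x + b·y + c.
SP-2−SP-1: −233a − 345b = 1;  SP-3−SP-1: 99a − 115b = 24.
Solving gives a = 0.133962, b = −0.093372.
Then c = 381 − a·909 − b·354 = 292.28.
At (345, -95): z = 46.2 + 8.9 + 292.28 = 347.4 m.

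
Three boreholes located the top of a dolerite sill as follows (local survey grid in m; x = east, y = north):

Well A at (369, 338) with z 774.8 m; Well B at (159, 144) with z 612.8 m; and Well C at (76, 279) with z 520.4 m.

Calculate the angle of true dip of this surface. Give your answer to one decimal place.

Let the plane be z = a·x + b·y + c.
Well B−Well A: −210a − 194b = −162;  Well C−Well A: −293a − 59b = −254.4.
Solving gives a = 0.89525, b = −0.13403.
Gradient magnitude |∇z| = √(a² + b²) = √(0.80147 + 0.01796) = 0.90523.
True dip = arctan(0.90523) = 42.2°, dipping toward W (azimuth ≈ 279°).

42.2°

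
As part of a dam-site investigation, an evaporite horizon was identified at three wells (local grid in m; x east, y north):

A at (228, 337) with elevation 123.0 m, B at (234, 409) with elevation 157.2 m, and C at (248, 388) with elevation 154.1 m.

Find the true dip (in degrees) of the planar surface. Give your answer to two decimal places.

Two edge vectors: A→B = (6, 72, 34.2), A→C = (20, 51, 31.1).
Normal n = (A→B) × (A→C) = (495, 497.4, -1134).
So ∂z/∂x = −n_x/n_z = 0.43651 and ∂z/∂y = −n_y/n_z = 0.43862.
Gradient magnitude |∇z| = √(a² + b²) = √(0.19054 + 0.19239) = 0.61881.
True dip = arctan(0.61881) = 31.75°, dipping toward SW (azimuth ≈ 225°).

31.75°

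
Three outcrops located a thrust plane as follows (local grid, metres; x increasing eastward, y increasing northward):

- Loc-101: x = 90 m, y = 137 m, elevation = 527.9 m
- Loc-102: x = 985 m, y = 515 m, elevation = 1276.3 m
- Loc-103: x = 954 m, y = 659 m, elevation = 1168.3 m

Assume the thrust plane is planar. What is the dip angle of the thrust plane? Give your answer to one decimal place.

Two edge vectors: Loc-101→Loc-102 = (895, 378, 748.4), Loc-101→Loc-103 = (864, 522, 640.4).
Normal n = (Loc-101→Loc-102) × (Loc-101→Loc-103) = (-148593.6, 73459.6, 140598).
So ∂z/∂x = −n_x/n_z = 1.05687 and ∂z/∂y = −n_y/n_z = −0.52248.
Gradient magnitude |∇z| = √(a² + b²) = √(1.11697 + 0.27299) = 1.17896.
True dip = arctan(1.17896) = 49.7°, dipping toward WNW (azimuth ≈ 296°).

49.7°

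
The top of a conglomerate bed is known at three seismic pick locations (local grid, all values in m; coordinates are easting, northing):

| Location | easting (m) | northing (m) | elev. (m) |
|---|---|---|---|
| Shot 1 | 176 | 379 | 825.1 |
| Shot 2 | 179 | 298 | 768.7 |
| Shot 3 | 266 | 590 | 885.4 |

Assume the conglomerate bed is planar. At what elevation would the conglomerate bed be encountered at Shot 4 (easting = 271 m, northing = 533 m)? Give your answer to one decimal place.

843.2 m

Let the plane be z = a·easting + b·northing + c.
Shot 2−Shot 1: 3a − 81b = −56.4;  Shot 3−Shot 1: 90a + 211b = 60.3.
Solving gives a = −0.88554, b = 0.66350.
Then c = 825.1 − a·176 − b·379 = 729.49.
At (271, 533): z = −240.0 + 353.6 + 729.49 = 843.2 m.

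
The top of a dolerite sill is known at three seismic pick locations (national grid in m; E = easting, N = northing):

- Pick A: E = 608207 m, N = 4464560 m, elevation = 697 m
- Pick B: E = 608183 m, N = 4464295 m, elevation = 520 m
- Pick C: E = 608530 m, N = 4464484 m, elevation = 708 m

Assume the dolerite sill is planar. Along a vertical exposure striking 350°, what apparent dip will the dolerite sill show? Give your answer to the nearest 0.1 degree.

Two edge vectors: Pick A→Pick B = (-24, -265, -177), Pick A→Pick C = (323, -76, 11).
Normal n = (Pick A→Pick B) × (Pick A→Pick C) = (-16367, -56907, 87419).
So ∂z/∂E = −n_x/n_z = 0.18722 and ∂z/∂N = −n_y/n_z = 0.65097.
Unit vector along 350° is (sin 350°, cos 350°) = (-0.1736, 0.9848).
Slope in that direction = a·(-0.1736) + b·(0.9848) = 0.60857.
Apparent dip = arctan|0.60857| = 31.3° (true dip is 34.1°, so apparent ≤ true as expected).

31.3°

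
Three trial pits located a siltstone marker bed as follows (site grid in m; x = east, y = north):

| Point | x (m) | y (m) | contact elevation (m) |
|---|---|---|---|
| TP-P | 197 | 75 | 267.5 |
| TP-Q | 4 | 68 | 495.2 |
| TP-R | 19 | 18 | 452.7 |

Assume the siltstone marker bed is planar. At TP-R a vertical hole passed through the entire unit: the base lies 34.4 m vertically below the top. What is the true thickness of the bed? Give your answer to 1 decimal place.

Let the plane be z = a·x + b·y + c.
TP-Q−TP-P: −193a − 7b = 227.7;  TP-R−TP-P: −178a − 57b = 185.2.
Solving gives a = −1.19759, b = 0.49072.
|∇z| = √(a²+b²) = 1.29423, so dip δ = arctan(1.29423) = 52.31°.
True thickness = vertical thickness × cos δ = 34.4 × cos 52.31° = 21.0 m.

21.0 m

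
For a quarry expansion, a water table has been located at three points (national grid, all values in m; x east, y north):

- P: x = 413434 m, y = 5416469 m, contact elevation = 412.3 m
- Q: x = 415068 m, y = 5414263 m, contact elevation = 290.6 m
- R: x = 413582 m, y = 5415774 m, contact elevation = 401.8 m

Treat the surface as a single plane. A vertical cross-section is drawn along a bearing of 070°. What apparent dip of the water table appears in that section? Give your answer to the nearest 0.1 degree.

4.1°

Two edge vectors: P→Q = (1634, -2206, -121.7), P→R = (148, -695, -10.5).
Normal n = (P→Q) × (P→R) = (-61418.5, -854.6, -809142).
So ∂z/∂x = −n_x/n_z = −0.07591 and ∂z/∂y = −n_y/n_z = −0.00106.
Unit vector along 070° is (sin 70°, cos 70°) = (0.9397, 0.3420).
Slope in that direction = a·(0.9397) + b·(0.3420) = −0.07169.
Apparent dip = arctan|0.07169| = 4.1° (true dip is 4.3°, so apparent ≤ true as expected).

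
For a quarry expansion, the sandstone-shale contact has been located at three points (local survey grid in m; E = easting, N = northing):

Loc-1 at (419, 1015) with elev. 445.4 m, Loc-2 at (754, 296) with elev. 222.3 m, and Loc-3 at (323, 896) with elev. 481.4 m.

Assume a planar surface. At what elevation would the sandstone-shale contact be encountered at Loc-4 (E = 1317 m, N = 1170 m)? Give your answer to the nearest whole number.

26 m

Two edge vectors: Loc-1→Loc-2 = (335, -719, -223.1), Loc-1→Loc-3 = (-96, -119, 36).
Normal n = (Loc-1→Loc-2) × (Loc-1→Loc-3) = (-52432.9, 9357.6, -108889).
So ∂z/∂E = −n_x/n_z = −0.48153 and ∂z/∂N = −n_y/n_z = 0.08594.
Intercept c from Loc-1: 445.4 + 201.76 − 87.23 = 559.93.
At (1317, 1170): z = −634.2 + 100.5 + 559.93 = 26.3 m.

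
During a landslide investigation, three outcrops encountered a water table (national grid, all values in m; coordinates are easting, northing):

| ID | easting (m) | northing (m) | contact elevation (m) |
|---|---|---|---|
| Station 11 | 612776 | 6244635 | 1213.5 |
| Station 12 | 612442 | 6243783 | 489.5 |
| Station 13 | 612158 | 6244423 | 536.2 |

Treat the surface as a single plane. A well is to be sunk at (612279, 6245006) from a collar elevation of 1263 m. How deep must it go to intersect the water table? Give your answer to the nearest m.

331 m

Two edge vectors: Station 11→Station 12 = (-334, -852, -724), Station 11→Station 13 = (-618, -212, -677.3).
Normal n = (Station 11→Station 12) × (Station 11→Station 13) = (423571.6, 221213.8, -455728).
So ∂z/∂easting = −n_x/n_z = 0.92943949 and ∂z/∂northing = −n_y/n_z = 0.48540752.
Intercept c from Station 11: 1213.5 − 569538.21 − 3031192.81 = −3599517.53.
At (612279, 6245006): z_contact = 569076.3 + 3031372.9 − 3599517.53 = 931.7 m.
Depth below ground = 1263 − 931.7 = 331 m.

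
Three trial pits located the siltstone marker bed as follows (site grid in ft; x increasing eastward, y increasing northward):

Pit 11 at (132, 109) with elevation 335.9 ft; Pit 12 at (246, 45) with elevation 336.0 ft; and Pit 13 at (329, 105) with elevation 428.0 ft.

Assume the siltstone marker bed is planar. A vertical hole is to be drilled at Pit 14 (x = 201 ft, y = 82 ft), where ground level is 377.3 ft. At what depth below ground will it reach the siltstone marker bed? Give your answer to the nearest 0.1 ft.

Two edge vectors: Pit 11→Pit 12 = (114, -64, 0.1), Pit 11→Pit 13 = (197, -4, 92.1).
Normal n = (Pit 11→Pit 12) × (Pit 11→Pit 13) = (-5894, -10479.7, 12152).
So ∂z/∂x = −n_x/n_z = 0.48502 and ∂z/∂y = −n_y/n_z = 0.86238.
Intercept c from Pit 11: 335.9 − 64.02 − 94.00 = 177.88.
At (201, 82): z_contact = 97.49 + 70.72 + 177.88 = 346.08 ft.
Depth below ground = 377.3 − 346.08 = 31.2 ft.

31.2 ft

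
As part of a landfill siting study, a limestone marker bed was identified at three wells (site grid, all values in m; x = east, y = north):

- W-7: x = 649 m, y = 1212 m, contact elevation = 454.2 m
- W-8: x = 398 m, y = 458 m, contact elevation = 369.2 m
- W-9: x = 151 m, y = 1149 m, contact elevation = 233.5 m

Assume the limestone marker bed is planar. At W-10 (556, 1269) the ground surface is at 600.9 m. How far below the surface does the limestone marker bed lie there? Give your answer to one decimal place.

190.4 m

Two edge vectors: W-7→W-8 = (-251, -754, -85), W-7→W-9 = (-498, -63, -220.7).
Normal n = (W-7→W-8) × (W-7→W-9) = (161052.8, -13065.7, -359679).
So ∂z/∂x = −n_x/n_z = 0.447768 and ∂z/∂y = −n_y/n_z = −0.036326.
Intercept c from W-7: 454.2 − 290.60 + 44.03 = 207.63.
At (556, 1269): z_contact = 248.96 − 46.10 + 207.63 = 410.49 m.
Depth below ground = 600.9 − 410.49 = 190.4 m.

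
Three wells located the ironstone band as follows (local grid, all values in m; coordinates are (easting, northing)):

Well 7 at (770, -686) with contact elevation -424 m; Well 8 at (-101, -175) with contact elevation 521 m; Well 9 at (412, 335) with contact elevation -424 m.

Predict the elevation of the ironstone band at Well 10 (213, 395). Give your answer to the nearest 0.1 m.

Let the plane be z = a·E + b·N + c.
Well 8−Well 7: −871a + 511b = 945;  Well 9−Well 7: −358a + 1021b = 0.
Solving gives a = −1.36595, b = −0.47895.
Then c = -424 − a·770 − b·-686 = 299.22.
At (213, 395): z = −290.9 − 189.2 + 299.22 = -180.9 m.

-180.9 m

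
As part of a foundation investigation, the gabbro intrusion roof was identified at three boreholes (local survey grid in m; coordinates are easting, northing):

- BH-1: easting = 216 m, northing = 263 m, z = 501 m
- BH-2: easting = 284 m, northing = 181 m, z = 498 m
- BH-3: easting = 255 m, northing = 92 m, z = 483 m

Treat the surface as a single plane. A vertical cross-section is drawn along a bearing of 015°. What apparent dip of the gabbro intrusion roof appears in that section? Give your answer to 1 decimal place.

8.9°

Two edge vectors: BH-1→BH-2 = (68, -82, -3), BH-1→BH-3 = (39, -171, -18).
Normal n = (BH-1→BH-2) × (BH-1→BH-3) = (963, 1107, -8430).
So ∂z/∂easting = −n_x/n_z = 0.11423 and ∂z/∂northing = −n_y/n_z = 0.13132.
Unit vector along 015° is (sin 15°, cos 15°) = (0.2588, 0.9659).
Slope in that direction = a·(0.2588) + b·(0.9659) = 0.15641.
Apparent dip = arctan|0.15641| = 8.9° (true dip is 9.9°, so apparent ≤ true as expected).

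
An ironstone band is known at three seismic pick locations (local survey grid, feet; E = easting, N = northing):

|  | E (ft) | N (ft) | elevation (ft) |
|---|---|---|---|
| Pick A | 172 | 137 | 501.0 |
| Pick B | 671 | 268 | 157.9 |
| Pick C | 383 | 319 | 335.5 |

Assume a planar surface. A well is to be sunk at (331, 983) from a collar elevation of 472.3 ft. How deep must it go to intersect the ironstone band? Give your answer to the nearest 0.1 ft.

210.4 ft

Two edge vectors: Pick A→Pick B = (499, 131, -343.1), Pick A→Pick C = (211, 182, -165.5).
Normal n = (Pick A→Pick B) × (Pick A→Pick C) = (40763.7, 10190.4, 63177).
So ∂z/∂E = −n_x/n_z = −0.64523 and ∂z/∂N = −n_y/n_z = −0.16130.
Intercept c from Pick A: 501 + 110.98 + 22.10 = 634.08.
At (331, 983): z_contact = −213.57 − 158.56 + 634.08 = 261.95 ft.
Depth below ground = 472.3 − 261.95 = 210.4 ft.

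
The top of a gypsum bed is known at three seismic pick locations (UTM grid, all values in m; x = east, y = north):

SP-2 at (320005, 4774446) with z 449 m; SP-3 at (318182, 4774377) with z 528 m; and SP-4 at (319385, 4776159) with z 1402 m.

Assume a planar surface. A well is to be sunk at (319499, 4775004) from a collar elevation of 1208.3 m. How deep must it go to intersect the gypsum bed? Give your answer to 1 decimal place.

Two edge vectors: SP-2→SP-3 = (-1823, -69, 79), SP-2→SP-4 = (-620, 1713, 953).
Normal n = (SP-2→SP-3) × (SP-2→SP-4) = (-201084, 1688339, -3165579).
So ∂z/∂x = −n_x/n_z = −0.063522029 and ∂z/∂y = −n_y/n_z = 0.533342873.
Intercept c from SP-2: 449 + 20327.37 − 2546416.75 = −2525640.38.
At (319499, 4775004): z_contact = −20295.22 + 2546714.35 − 2525640.38 = 778.75 m.
Depth below ground = 1208.3 − 778.75 = 429.6 m.

429.6 m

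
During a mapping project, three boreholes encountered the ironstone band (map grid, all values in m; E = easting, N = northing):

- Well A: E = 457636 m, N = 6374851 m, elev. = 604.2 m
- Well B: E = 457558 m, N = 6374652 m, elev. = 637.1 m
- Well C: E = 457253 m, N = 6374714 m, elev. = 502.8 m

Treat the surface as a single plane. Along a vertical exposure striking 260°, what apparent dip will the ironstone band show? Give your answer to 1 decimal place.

17.6°

Let the plane be z = a·E + b·N + c.
Well B−Well A: −78a − 199b = 32.9;  Well C−Well A: −383a − 137b = −101.4.
Solving gives a = 0.37671, b = −0.31298.
Unit vector along 260° is (sin 260°, cos 260°) = (-0.9848, -0.1736).
Slope in that direction = a·(-0.9848) + b·(-0.1736) = −0.31663.
Apparent dip = arctan|0.31663| = 17.6° (true dip is 26.1°, so apparent ≤ true as expected).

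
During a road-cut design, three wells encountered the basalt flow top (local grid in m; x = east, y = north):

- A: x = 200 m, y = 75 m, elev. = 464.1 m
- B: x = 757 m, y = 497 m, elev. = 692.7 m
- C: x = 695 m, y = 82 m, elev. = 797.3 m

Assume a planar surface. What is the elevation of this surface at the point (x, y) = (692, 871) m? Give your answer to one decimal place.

Two edge vectors: A→B = (557, 422, 228.6), A→C = (495, 7, 333.2).
Normal n = (A→B) × (A→C) = (139010.2, -72435.4, -204991).
So ∂z/∂x = −n_x/n_z = 0.67813 and ∂z/∂y = −n_y/n_z = −0.35336.
Intercept c from A: 464.1 − 135.63 + 26.50 = 354.98.
At (692, 871): z = 469.3 − 307.8 + 354.98 = 516.5 m.

516.5 m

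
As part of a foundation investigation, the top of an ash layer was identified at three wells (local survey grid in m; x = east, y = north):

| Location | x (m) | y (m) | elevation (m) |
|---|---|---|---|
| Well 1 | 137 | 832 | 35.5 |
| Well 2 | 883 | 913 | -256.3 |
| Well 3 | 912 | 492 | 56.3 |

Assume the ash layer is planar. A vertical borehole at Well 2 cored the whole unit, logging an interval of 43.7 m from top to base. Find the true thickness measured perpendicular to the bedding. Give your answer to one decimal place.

33.7 m

Two edge vectors: Well 1→Well 2 = (746, 81, -291.8), Well 1→Well 3 = (775, -340, 20.8).
Normal n = (Well 1→Well 2) × (Well 1→Well 3) = (-97527.2, -241661.8, -316415).
So ∂z/∂x = −n_x/n_z = −0.30823 and ∂z/∂y = −n_y/n_z = −0.76375.
|∇z| = √(a²+b²) = 0.82360, so dip δ = arctan(0.82360) = 39.47°.
True thickness = vertical thickness × cos δ = 43.7 × cos 39.47° = 33.7 m.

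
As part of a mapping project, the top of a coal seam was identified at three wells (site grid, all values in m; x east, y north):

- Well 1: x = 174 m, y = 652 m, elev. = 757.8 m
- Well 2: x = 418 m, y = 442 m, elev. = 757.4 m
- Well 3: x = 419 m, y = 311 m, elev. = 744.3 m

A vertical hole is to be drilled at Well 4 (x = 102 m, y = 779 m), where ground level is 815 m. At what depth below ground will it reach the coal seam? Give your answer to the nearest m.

51 m

Let the plane be z = a·x + b·y + c.
Well 2−Well 1: 244a − 210b = −0.4;  Well 3−Well 1: 245a − 341b = −13.5.
Solving gives a = 0.08498, b = 0.10065.
Then c = 757.8 − a·174 − b·652 = 677.39.
At (102, 779): z_contact = 8.7 + 78.4 + 677.39 = 764.5 m.
Depth below ground = 815 − 764.5 = 51 m.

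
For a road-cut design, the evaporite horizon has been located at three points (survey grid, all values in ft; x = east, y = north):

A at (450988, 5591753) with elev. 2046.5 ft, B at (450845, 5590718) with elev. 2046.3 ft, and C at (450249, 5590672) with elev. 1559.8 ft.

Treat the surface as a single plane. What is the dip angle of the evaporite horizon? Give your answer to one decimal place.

39.8°

Two edge vectors: A→B = (-143, -1035, -0.2), A→C = (-739, -1081, -486.7).
Normal n = (A→B) × (A→C) = (503518.3, -69450.3, -610282).
So ∂z/∂x = −n_x/n_z = 0.82506 and ∂z/∂y = −n_y/n_z = −0.11380.
Gradient magnitude |∇z| = √(a² + b²) = √(0.68072 + 0.01295) = 0.83287.
True dip = arctan(0.83287) = 39.8°, dipping toward W (azimuth ≈ 278°).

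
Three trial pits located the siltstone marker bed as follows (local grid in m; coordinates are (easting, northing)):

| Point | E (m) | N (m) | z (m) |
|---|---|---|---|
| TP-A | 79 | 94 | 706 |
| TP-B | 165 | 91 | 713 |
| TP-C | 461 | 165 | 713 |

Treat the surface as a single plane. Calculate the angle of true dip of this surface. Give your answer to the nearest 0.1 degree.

Two edge vectors: TP-A→TP-B = (86, -3, 7), TP-A→TP-C = (382, 71, 7).
Normal n = (TP-A→TP-B) × (TP-A→TP-C) = (-518, 2072, 7252).
So ∂z/∂E = −n_x/n_z = 0.07143 and ∂z/∂N = −n_y/n_z = −0.28571.
Gradient magnitude |∇z| = √(a² + b²) = √(0.00510 + 0.08163) = 0.29451.
True dip = arctan(0.29451) = 16.4°, dipping toward NNW (azimuth ≈ 346°).

16.4°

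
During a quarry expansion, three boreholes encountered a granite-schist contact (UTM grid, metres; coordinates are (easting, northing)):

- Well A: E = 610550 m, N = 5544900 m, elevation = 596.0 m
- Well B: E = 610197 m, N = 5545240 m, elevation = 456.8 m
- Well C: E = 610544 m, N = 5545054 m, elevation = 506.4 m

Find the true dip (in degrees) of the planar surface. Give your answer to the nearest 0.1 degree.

Two edge vectors: Well A→Well B = (-353, 340, -139.2), Well A→Well C = (-6, 154, -89.6).
Normal n = (Well A→Well B) × (Well A→Well C) = (-9027.2, -30793.6, -52322).
So ∂z/∂E = −n_x/n_z = −0.17253 and ∂z/∂N = −n_y/n_z = −0.58854.
Gradient magnitude |∇z| = √(a² + b²) = √(0.02977 + 0.34638) = 0.61331.
True dip = arctan(0.61331) = 31.5°, dipping toward NNE (azimuth ≈ 016°).

31.5°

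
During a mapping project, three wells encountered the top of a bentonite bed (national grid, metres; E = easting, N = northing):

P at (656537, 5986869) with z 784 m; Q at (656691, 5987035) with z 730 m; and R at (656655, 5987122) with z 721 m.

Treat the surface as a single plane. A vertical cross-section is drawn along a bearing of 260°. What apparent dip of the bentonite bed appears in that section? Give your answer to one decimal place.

10.9°

Let the plane be z = a·E + b·N + c.
Q−P: 154a + 166b = −54;  R−P: 118a + 253b = −63.
Solving gives a = −0.16538, b = −0.17188.
Unit vector along 260° is (sin 260°, cos 260°) = (-0.9848, -0.1736).
Slope in that direction = a·(-0.9848) + b·(-0.1736) = 0.19271.
Apparent dip = arctan|0.19271| = 10.9° (true dip is 13.4°, so apparent ≤ true as expected).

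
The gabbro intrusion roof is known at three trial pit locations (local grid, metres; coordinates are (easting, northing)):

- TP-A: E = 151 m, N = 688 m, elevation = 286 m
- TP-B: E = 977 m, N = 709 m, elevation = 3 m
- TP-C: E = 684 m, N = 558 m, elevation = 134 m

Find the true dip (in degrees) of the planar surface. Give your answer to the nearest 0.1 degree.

Two edge vectors: TP-A→TP-B = (826, 21, -283), TP-A→TP-C = (533, -130, -152).
Normal n = (TP-A→TP-B) × (TP-A→TP-C) = (-39982, -25287, -118573).
So ∂z/∂E = −n_x/n_z = −0.33719 and ∂z/∂N = −n_y/n_z = −0.21326.
Gradient magnitude |∇z| = √(a² + b²) = √(0.11370 + 0.04548) = 0.39897.
True dip = arctan(0.39897) = 21.8°, dipping toward ENE (azimuth ≈ 058°).

21.8°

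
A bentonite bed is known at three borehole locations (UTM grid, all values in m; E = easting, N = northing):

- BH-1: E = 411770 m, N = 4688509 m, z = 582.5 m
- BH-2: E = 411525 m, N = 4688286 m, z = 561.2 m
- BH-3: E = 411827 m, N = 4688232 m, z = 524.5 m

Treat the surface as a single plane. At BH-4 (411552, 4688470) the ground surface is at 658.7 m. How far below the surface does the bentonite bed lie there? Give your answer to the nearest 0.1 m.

64.6 m

Let the plane be z = a·E + b·N + c.
BH-2−BH-1: −245a − 223b = −21.3;  BH-3−BH-1: 57a − 277b = −58.
Solving gives a = −0.087295224, b = 0.191423004.
Then c = 582.5 − a·411770 − b·4688509 = −860960.42.
At (411552, 4688470): z_contact = −35926.52 + 897481.01 − 860960.42 = 594.06 m.
Depth below ground = 658.7 − 594.06 = 64.6 m.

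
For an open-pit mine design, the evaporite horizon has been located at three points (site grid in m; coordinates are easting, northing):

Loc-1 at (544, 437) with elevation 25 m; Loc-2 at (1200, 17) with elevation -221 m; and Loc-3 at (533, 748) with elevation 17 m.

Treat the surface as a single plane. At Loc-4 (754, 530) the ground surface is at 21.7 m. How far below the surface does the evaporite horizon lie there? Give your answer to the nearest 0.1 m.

84.5 m

Let the plane be z = a·easting + b·northing + c.
Loc-2−Loc-1: 656a − 420b = −246;  Loc-3−Loc-1: −11a + 311b = −8.
Solving gives a = −0.400540, b = −0.039890.
Then c = 25 − a·544 − b·437 = 260.33.
At (754, 530): z_contact = −302.01 − 21.14 + 260.33 = -62.82 m.
Depth below ground = 21.7 − (-62.82) = 84.5 m.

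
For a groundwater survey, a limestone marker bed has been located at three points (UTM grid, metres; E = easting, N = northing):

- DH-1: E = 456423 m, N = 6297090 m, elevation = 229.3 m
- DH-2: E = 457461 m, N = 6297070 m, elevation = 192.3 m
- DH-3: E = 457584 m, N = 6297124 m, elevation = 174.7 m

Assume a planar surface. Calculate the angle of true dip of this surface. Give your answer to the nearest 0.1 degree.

13.4°

Two edge vectors: DH-1→DH-2 = (1038, -20, -37), DH-1→DH-3 = (1161, 34, -54.6).
Normal n = (DH-1→DH-2) × (DH-1→DH-3) = (2350, 13717.8, 58512).
So ∂z/∂E = −n_x/n_z = −0.04016 and ∂z/∂N = −n_y/n_z = −0.23444.
Gradient magnitude |∇z| = √(a² + b²) = √(0.00161 + 0.05496) = 0.23786.
True dip = arctan(0.23786) = 13.4°, dipping toward N (azimuth ≈ 010°).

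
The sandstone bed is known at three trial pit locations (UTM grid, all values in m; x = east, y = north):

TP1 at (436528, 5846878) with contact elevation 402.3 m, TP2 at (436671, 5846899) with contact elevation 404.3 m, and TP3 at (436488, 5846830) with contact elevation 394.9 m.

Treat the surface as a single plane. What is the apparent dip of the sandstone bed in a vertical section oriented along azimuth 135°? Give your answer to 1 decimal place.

6.9°

Let the plane be z = a·x + b·y + c.
TP2−TP1: 143a + 21b = 2;  TP3−TP1: −40a − 48b = −7.4.
Solving gives a = −0.00986, b = 0.16238.
Unit vector along 135° is (sin 135°, cos 135°) = (0.7071, -0.7071).
Slope in that direction = a·(0.7071) + b·(-0.7071) = −0.12180.
Apparent dip = arctan|0.12180| = 6.9° (true dip is 9.2°, so apparent ≤ true as expected).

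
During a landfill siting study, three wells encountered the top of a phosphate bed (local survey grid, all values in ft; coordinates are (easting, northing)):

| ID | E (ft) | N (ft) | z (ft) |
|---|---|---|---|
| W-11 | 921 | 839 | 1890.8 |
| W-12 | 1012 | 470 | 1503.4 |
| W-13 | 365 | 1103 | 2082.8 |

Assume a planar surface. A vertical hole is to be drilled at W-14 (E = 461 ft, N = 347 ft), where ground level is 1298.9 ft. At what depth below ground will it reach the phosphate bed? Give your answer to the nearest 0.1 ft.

25.5 ft

Two edge vectors: W-11→W-12 = (91, -369, -387.4), W-11→W-13 = (-556, 264, 192).
Normal n = (W-11→W-12) × (W-11→W-13) = (31425.6, 197922.4, -181140).
So ∂z/∂E = −n_x/n_z = 0.173488 and ∂z/∂N = −n_y/n_z = 1.092649.
Intercept c from W-11: 1890.8 − 159.78 − 916.73 = 814.29.
At (461, 347): z_contact = 79.98 + 379.15 + 814.29 = 1273.41 ft.
Depth below ground = 1298.9 − 1273.41 = 25.5 ft.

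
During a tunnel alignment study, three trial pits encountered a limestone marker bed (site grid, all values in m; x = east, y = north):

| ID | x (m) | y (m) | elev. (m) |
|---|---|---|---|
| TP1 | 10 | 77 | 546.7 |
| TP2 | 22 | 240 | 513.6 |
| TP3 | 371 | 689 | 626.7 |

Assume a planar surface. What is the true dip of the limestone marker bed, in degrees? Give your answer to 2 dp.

34.74°

Let the plane be z = a·x + b·y + c.
TP2−TP1: 12a + 163b = −33.1;  TP3−TP1: 361a + 612b = 80.
Solving gives a = 0.64656, b = −0.25067.
Gradient magnitude |∇z| = √(a² + b²) = √(0.41804 + 0.06283) = 0.69345.
True dip = arctan(0.69345) = 34.74°, dipping toward WNW (azimuth ≈ 291°).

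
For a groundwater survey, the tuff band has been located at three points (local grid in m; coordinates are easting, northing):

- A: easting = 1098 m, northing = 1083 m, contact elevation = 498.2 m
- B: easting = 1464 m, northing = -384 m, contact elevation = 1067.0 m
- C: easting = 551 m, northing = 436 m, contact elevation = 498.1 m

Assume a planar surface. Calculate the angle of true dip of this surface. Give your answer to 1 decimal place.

Two edge vectors: A→B = (366, -1467, 568.8), A→C = (-547, -647, -0.1).
Normal n = (A→B) × (A→C) = (368160.3, -311097, -1039251).
So ∂z/∂easting = −n_x/n_z = 0.35426 and ∂z/∂northing = −n_y/n_z = −0.29935.
Gradient magnitude |∇z| = √(a² + b²) = √(0.12550 + 0.08961) = 0.46379.
True dip = arctan(0.46379) = 24.9°, dipping toward NW (azimuth ≈ 310°).

24.9°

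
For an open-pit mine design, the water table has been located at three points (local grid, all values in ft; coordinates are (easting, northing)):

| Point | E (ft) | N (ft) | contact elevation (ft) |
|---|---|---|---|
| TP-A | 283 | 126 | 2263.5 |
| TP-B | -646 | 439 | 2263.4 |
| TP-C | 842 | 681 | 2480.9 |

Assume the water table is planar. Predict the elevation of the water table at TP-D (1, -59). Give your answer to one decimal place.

Let the plane be z = a·E + b·N + c.
TP-B−TP-A: −929a + 313b = −0.1;  TP-C−TP-A: 559a + 555b = 217.4.
Solving gives a = 0.09862, b = 0.29238.
Then c = 2263.5 − a·283 − b·126 = 2198.75.
At (1, -59): z = 0.1 − 17.3 + 2198.75 = 2181.6 ft.

2181.6 ft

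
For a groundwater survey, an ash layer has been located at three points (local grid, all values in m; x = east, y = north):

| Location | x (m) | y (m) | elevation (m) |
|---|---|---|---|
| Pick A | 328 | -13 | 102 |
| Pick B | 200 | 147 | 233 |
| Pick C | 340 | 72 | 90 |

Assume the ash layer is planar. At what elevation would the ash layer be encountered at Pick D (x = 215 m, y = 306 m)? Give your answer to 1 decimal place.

Let the plane be z = a·x + b·y + c.
Pick B−Pick A: −128a + 160b = 131;  Pick C−Pick A: 12a + 85b = −12.
Solving gives a = −1.01992, b = 0.00281.
Then c = 102 − a·328 − b·-13 = 436.57.
At (215, 306): z = −219.3 + 0.9 + 436.57 = 218.1 m.

218.1 m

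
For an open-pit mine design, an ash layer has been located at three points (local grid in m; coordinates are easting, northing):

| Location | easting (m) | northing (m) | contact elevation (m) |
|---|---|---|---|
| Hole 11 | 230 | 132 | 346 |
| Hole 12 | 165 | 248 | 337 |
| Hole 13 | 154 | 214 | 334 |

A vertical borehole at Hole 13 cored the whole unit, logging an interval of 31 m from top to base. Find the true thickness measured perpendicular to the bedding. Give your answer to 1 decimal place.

Two edge vectors: Hole 11→Hole 12 = (-65, 116, -9), Hole 11→Hole 13 = (-76, 82, -12).
Normal n = (Hole 11→Hole 12) × (Hole 11→Hole 13) = (-654, -96, 3486).
So ∂z/∂easting = −n_x/n_z = 0.18761 and ∂z/∂northing = −n_y/n_z = 0.02754.
|∇z| = √(a²+b²) = 0.18962, so dip δ = arctan(0.18962) = 10.74°.
True thickness = vertical thickness × cos δ = 31 × cos 10.74° = 30.5 m.

30.5 m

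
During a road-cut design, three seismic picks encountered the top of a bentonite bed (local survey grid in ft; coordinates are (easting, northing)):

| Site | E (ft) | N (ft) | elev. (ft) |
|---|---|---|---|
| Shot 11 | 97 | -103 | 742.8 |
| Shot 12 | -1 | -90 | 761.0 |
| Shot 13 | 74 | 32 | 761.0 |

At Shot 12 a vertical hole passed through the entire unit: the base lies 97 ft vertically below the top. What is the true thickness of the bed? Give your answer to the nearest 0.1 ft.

Two edge vectors: Shot 11→Shot 12 = (-98, 13, 18.2), Shot 11→Shot 13 = (-23, 135, 18.2).
Normal n = (Shot 11→Shot 12) × (Shot 11→Shot 13) = (-2220.4, 1365, -12931).
So ∂z/∂E = −n_x/n_z = −0.17171 and ∂z/∂N = −n_y/n_z = 0.10556.
|∇z| = √(a²+b²) = 0.20156, so dip δ = arctan(0.20156) = 11.40°.
True thickness = vertical thickness × cos δ = 97 × cos 11.40° = 95.1 ft.

95.1 ft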